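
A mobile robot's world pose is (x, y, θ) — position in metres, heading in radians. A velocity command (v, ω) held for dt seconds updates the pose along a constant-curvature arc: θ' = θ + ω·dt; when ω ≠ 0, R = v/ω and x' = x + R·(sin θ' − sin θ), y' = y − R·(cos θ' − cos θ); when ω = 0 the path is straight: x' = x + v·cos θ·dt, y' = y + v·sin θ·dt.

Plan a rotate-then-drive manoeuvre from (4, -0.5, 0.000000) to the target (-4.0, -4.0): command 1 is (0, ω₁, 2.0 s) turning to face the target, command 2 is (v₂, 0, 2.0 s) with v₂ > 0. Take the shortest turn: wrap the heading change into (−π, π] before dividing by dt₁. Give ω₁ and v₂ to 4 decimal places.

ω₁ = -1.3646, v₂ = 4.3661

heading to target = atan2(-4−-0.5, -4−4) = -2.7292
Δθ = wrap(-2.7292 − 0.0000) = -2.7292; ω₁ = Δθ/dt₁ = -1.3646
distance = √((-4−4)² + (-4−-0.5)²) = 8.7321; v₂ = distance/dt₂ = 4.3661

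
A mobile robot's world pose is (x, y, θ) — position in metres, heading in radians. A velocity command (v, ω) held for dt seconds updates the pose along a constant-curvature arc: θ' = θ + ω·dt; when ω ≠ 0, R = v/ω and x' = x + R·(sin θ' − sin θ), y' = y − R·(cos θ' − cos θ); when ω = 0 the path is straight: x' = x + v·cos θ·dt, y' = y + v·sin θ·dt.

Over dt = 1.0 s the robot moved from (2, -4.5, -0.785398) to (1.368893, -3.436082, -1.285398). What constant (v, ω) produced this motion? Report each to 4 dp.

v = -1.2500, ω = -0.5000

Δθ = -1.285398 − -0.785398 = -0.500000
ω = Δθ/dt = -0.500000/1.0 = -0.5000
R = −Δy/(cos θ' − cos θ) = 2.5000
v = R·ω = 2.5000·-0.5000 = -1.2500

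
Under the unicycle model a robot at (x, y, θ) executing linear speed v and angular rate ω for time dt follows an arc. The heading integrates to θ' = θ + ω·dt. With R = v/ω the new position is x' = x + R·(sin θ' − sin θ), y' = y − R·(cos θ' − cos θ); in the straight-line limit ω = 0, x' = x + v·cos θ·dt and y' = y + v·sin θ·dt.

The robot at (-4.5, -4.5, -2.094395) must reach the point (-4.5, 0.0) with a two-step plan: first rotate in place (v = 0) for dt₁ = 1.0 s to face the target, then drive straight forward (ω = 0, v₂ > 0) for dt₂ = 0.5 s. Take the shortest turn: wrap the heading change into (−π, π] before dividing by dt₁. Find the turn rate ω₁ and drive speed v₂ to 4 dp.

ω₁ = -2.6180, v₂ = 9.0000

heading to target = atan2(0−-4.5, -4.5−-4.5) = 1.5708
Δθ = wrap(1.5708 − -2.0944) = -2.6180; ω₁ = Δθ/dt₁ = -2.6180
distance = √((-4.5−-4.5)² + (0−-4.5)²) = 4.5000; v₂ = distance/dt₂ = 9.0000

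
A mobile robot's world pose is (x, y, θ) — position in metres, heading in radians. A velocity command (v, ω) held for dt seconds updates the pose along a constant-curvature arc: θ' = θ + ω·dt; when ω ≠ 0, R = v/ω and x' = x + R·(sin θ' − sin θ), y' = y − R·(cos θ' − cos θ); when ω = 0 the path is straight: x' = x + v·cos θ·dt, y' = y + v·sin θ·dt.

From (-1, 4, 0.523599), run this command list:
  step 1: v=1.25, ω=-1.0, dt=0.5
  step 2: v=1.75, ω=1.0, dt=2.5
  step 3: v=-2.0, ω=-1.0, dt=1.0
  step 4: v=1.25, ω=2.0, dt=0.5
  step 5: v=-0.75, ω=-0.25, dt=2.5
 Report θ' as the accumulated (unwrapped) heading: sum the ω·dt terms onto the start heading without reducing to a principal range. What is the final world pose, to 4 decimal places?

(2.2470, 4.6782, 1.8986)

step 1: θ'=0.0236 (R=-1.2500) → pose (-0.4045, 4.1671, 0.0236)
step 2: θ'=2.5236 (R=1.7500) → pose (0.5682, 7.3430, 2.5236)
step 3: θ'=1.5236 (R=2.0000) → pose (1.4071, 5.6185, 1.5236)
step 4: θ'=2.5236 (R=0.6250) → pose (1.1450, 6.1574, 2.5236)
step 5: θ'=1.8986 (R=3.0000) → pose (2.2470, 4.6782, 1.8986)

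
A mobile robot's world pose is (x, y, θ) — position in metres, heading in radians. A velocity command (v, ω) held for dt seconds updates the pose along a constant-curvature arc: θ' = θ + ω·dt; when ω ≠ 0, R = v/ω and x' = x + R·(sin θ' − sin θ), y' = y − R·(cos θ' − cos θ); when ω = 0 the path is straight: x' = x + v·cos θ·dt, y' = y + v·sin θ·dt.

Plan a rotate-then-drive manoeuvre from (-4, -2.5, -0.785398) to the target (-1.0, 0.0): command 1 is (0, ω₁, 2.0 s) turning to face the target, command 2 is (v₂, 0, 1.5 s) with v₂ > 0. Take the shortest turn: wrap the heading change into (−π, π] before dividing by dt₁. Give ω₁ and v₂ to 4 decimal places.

ω₁ = 0.7401, v₂ = 2.6034

heading to target = atan2(0−-2.5, -1−-4) = 0.6947
Δθ = wrap(0.6947 − -0.7854) = 1.4801; ω₁ = Δθ/dt₁ = 0.7401
distance = √((-1−-4)² + (0−-2.5)²) = 3.9051; v₂ = distance/dt₂ = 2.6034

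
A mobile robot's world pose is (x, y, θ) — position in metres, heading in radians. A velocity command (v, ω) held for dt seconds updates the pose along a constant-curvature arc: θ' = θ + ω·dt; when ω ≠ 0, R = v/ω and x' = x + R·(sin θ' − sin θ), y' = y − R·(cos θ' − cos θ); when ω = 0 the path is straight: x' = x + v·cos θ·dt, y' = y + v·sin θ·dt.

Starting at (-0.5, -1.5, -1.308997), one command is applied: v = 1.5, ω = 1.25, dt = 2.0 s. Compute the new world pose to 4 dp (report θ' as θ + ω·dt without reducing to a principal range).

θ' = -1.3090 + 1.25·2.0 = 1.1910
R = v/ω = 1.5/1.25 = 1.2000
x' = -0.5 + 1.2000·(sin 1.1910 − sin -1.3090) = 1.7736
y' = -1.5 − 1.2000·(cos 1.1910 − cos -1.3090) = -1.6343

(1.7736, -1.6343, 1.1910)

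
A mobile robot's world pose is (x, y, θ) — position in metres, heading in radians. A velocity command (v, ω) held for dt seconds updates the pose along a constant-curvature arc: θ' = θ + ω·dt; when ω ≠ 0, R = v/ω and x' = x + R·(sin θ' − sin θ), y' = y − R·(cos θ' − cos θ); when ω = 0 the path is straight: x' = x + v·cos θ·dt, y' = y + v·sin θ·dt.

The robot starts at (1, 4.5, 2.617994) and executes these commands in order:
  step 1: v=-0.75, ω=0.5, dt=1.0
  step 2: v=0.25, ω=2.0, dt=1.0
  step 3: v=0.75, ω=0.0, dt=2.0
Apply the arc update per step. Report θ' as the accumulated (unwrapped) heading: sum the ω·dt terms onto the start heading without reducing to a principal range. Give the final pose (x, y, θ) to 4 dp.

step 1: θ'=3.1180 (R=-1.5000) → pose (1.7146, 4.2995, 3.1180)
step 2: θ'=5.1180 (R=0.1250) → pose (1.5968, 4.1252, 5.1180)
step 3: θ'=5.1180 (straight) → pose (2.1887, 2.7469, 5.1180)

(2.1887, 2.7469, 5.1180)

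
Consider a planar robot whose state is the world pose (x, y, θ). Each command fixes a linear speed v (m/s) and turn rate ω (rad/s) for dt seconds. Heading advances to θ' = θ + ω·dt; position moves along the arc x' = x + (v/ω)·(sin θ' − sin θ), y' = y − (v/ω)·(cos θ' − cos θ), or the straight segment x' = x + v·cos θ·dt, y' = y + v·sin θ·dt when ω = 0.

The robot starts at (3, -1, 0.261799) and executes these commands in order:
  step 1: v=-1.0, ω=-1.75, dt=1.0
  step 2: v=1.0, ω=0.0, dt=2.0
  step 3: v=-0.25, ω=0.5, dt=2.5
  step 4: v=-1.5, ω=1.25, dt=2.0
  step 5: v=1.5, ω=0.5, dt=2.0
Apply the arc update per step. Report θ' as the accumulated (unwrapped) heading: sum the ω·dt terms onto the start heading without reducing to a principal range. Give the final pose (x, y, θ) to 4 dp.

step 1: θ'=-1.4882 (R=0.5714) → pose (2.2826, -0.4952, -1.4882)
step 2: θ'=-1.4882 (straight) → pose (2.4476, -2.4884, -1.4882)
step 3: θ'=-0.2382 (R=-0.5000) → pose (2.0673, -2.0437, -0.2382)
step 4: θ'=2.2618 (R=-1.2000) → pose (0.8594, -3.9746, 2.2618)
step 5: θ'=3.2618 (R=3.0000) → pose (-1.8121, -2.9082, 3.2618)

(-1.8121, -2.9082, 3.2618)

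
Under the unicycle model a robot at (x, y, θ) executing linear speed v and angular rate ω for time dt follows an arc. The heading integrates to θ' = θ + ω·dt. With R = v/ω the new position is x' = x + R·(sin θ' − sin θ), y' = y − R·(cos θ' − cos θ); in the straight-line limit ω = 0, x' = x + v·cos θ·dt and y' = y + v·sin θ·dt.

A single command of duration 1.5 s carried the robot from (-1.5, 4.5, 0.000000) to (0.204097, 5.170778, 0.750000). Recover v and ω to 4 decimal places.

v = 1.2500, ω = 0.5000

Δθ = 0.750000 − 0.000000 = 0.750000
ω = Δθ/dt = 0.750000/1.5 = 0.5000
R = Δx/(sin θ' − sin θ) = 2.5000
v = R·ω = 2.5000·0.5000 = 1.2500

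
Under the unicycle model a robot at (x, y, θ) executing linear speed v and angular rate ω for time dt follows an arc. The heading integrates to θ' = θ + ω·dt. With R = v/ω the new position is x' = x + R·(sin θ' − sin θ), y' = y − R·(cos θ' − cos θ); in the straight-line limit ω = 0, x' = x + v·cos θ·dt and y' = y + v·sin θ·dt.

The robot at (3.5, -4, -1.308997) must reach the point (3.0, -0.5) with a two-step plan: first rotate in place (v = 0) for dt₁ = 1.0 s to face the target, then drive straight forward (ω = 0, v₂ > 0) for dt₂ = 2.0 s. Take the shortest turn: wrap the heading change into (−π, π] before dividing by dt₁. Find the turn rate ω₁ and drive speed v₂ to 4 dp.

heading to target = atan2(-0.5−-4, 3−3.5) = 1.7127
Δθ = wrap(1.7127 − -1.3090) = 3.0217; ω₁ = Δθ/dt₁ = 3.0217
distance = √((3−3.5)² + (-0.5−-4)²) = 3.5355; v₂ = distance/dt₂ = 1.7678

ω₁ = 3.0217, v₂ = 1.7678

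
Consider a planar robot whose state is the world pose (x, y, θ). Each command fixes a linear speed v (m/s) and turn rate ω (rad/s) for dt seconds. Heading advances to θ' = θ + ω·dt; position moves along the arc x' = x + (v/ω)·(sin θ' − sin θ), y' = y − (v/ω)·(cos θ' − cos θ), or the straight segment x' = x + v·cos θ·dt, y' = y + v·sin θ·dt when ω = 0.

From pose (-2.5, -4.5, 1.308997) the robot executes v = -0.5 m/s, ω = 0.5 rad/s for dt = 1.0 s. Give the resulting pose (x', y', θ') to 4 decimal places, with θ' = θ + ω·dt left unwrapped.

(-2.5058, -4.9948, 1.8090)

θ' = 1.3090 + 0.5·1.0 = 1.8090
R = v/ω = -0.5/0.5 = -1.0000
x' = -2.5 + -1.0000·(sin 1.8090 − sin 1.3090) = -2.5058
y' = -4.5 − -1.0000·(cos 1.8090 − cos 1.3090) = -4.9948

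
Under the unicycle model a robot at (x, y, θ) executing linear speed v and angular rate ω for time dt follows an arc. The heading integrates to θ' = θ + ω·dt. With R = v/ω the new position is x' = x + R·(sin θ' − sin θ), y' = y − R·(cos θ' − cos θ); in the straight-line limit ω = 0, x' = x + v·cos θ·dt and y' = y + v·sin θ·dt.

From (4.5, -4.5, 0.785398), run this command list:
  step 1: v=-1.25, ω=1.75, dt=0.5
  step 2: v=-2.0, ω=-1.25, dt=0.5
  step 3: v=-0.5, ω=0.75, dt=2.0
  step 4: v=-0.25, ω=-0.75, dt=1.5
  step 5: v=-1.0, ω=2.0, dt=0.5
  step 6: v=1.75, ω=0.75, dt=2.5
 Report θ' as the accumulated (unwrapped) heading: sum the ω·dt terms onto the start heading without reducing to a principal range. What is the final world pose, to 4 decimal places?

step 1: θ'=1.6604 (R=-0.7143) → pose (4.2937, -5.0690, 1.6604)
step 2: θ'=1.0354 (R=1.6000) → pose (4.0762, -6.0285, 1.0354)
step 3: θ'=2.5354 (R=-0.6667) → pose (4.2697, -6.9165, 2.5354)
step 4: θ'=1.4104 (R=0.3333) → pose (4.4089, -7.2436, 1.4104)
step 5: θ'=2.4104 (R=-0.5000) → pose (4.5686, -7.6957, 2.4104)
step 6: θ'=4.2854 (R=2.3333) → pose (0.8866, -8.4663, 4.2854)

(0.8866, -8.4663, 4.2854)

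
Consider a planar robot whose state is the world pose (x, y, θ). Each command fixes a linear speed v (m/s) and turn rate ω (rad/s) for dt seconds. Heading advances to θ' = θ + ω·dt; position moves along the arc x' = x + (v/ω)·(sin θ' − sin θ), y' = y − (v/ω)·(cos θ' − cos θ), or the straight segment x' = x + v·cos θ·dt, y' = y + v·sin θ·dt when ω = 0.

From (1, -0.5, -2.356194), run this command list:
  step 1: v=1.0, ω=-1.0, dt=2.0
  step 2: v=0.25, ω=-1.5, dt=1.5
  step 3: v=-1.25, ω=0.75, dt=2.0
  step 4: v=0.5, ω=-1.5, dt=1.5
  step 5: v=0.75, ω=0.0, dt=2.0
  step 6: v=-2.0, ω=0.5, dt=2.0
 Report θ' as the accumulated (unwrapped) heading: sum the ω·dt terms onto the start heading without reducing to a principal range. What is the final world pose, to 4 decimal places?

(-4.4092, -0.0737, -6.3562)

step 1: θ'=-4.3562 (R=-1.0000) → pose (-0.6443, -0.1416, -4.3562)
step 2: θ'=-6.6062 (R=-0.1667) → pose (-0.4352, 0.0746, -6.6062)
step 3: θ'=-5.1062 (R=-1.6667) → pose (-2.5034, -0.8664, -5.1062)
step 4: θ'=-7.3562 (R=-0.3333) → pose (-1.9027, -0.8351, -7.3562)
step 5: θ'=-7.3562 (straight) → pose (-1.1864, -2.1531, -7.3562)
step 6: θ'=-6.3562 (R=-4.0000) → pose (-4.4092, -0.0737, -6.3562)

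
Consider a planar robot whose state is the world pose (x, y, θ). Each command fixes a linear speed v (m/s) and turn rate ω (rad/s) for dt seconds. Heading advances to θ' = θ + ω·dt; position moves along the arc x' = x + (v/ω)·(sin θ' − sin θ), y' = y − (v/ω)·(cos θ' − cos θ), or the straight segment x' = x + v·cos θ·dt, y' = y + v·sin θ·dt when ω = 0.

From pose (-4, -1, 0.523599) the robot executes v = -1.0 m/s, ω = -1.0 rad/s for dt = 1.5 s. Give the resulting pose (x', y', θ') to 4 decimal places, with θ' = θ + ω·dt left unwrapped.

θ' = 0.5236 + -1.0·1.5 = -0.9764
R = v/ω = -1.0/-1.0 = 1.0000
x' = -4 + 1.0000·(sin -0.9764 − sin 0.5236) = -5.3285
y' = -1 − 1.0000·(cos -0.9764 − cos 0.5236) = -0.6940

(-5.3285, -0.6940, -0.9764)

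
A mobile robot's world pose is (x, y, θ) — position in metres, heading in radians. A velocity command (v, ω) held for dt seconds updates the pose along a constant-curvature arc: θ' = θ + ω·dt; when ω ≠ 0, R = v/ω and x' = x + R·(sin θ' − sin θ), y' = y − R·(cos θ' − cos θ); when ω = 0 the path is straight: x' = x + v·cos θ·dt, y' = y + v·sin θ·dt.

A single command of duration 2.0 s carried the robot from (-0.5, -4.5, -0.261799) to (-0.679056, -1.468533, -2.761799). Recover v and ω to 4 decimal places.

v = -2.0000, ω = -1.2500

Δθ = -2.761799 − -0.261799 = -2.500000
ω = Δθ/dt = -2.500000/2.0 = -1.2500
R = −Δy/(cos θ' − cos θ) = 1.6000
v = R·ω = 1.6000·-1.2500 = -2.0000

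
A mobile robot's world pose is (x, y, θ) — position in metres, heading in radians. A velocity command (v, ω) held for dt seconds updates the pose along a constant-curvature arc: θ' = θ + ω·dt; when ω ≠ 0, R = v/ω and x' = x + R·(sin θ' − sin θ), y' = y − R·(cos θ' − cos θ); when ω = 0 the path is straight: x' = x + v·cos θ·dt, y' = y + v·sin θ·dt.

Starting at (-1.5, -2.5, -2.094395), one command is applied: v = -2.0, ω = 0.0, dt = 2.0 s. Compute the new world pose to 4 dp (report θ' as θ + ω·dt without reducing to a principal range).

θ' = -2.0944 + 0.0·2.0 = -2.0944
ω = 0 → straight: x' = -1.5 + -2.0·cos(-2.0944)·2.0 = 0.5000
y' = -2.5 + -2.0·sin(-2.0944)·2.0 = 0.9641

(0.5000, 0.9641, -2.0944)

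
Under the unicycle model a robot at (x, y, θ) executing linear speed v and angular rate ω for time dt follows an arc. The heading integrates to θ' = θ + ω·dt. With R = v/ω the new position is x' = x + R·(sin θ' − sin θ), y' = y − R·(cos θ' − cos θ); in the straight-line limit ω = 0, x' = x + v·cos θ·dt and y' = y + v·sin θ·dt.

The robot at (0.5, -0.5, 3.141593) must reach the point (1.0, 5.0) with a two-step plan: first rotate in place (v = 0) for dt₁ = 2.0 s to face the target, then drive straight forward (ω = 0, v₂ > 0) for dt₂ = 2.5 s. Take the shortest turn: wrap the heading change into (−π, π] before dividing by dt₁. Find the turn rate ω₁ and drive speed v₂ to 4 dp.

heading to target = atan2(5−-0.5, 1−0.5) = 1.4801
Δθ = wrap(1.4801 − 3.1416) = -1.6615; ω₁ = Δθ/dt₁ = -0.8307
distance = √((1−0.5)² + (5−-0.5)²) = 5.5227; v₂ = distance/dt₂ = 2.2091

ω₁ = -0.8307, v₂ = 2.2091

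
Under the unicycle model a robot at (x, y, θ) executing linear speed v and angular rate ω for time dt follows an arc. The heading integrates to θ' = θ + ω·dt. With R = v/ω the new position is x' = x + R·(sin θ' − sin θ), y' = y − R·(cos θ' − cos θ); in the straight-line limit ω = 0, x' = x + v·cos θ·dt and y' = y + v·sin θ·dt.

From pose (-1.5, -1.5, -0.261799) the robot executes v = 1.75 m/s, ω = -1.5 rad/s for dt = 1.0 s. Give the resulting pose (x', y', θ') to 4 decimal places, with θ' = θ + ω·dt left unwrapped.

θ' = -0.2618 + -1.5·1.0 = -1.7618
R = v/ω = 1.75/-1.5 = -1.1667
x' = -1.5 + -1.1667·(sin -1.7618 − sin -0.2618) = -0.6565
y' = -1.5 − -1.1667·(cos -1.7618 − cos -0.2618) = -2.8484

(-0.6565, -2.8484, -1.7618)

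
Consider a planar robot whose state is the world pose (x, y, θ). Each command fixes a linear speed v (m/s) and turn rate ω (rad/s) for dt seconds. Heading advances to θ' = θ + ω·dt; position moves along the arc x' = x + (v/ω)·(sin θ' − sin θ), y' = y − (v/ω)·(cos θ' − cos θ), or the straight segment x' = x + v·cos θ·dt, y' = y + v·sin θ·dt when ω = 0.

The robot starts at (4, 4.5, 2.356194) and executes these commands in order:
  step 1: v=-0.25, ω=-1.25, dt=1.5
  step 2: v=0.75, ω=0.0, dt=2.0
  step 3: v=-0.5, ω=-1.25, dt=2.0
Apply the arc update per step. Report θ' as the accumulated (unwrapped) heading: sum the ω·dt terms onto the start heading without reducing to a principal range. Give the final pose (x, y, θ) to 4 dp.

(4.7352, 5.4034, -2.0188)

step 1: θ'=0.4812 (R=0.2000) → pose (3.9511, 4.1813, 0.4812)
step 2: θ'=0.4812 (straight) → pose (5.2808, 4.8755, 0.4812)
step 3: θ'=-2.0188 (R=0.4000) → pose (4.7352, 5.4034, -2.0188)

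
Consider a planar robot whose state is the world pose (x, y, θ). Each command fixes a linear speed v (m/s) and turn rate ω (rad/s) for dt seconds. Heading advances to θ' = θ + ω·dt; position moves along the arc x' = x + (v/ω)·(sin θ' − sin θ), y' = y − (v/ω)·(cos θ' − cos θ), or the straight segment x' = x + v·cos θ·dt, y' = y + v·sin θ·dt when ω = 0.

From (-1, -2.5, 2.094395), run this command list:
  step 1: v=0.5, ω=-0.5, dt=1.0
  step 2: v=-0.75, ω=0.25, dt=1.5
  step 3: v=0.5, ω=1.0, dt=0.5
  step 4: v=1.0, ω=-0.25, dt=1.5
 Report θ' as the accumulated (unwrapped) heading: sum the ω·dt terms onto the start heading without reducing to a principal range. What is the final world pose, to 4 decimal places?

(-2.0221, -1.7902, 2.0944)

step 1: θ'=1.5944 (R=-1.0000) → pose (-1.1337, -2.0236, 1.5944)
step 2: θ'=1.9694 (R=-3.0000) → pose (-0.8993, -3.1172, 1.9694)
step 3: θ'=2.4694 (R=0.5000) → pose (-1.0488, -2.9200, 2.4694)
step 4: θ'=2.0944 (R=-4.0000) → pose (-2.0221, -1.7902, 2.0944)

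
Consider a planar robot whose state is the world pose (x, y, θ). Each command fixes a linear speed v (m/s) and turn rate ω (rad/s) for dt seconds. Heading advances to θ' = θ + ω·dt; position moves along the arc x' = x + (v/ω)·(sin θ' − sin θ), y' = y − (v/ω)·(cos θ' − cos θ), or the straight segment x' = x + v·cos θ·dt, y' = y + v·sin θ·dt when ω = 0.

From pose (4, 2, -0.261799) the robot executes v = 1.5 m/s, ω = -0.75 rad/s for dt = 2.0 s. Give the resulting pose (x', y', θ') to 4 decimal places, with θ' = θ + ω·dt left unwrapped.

(5.4460, -0.3115, -1.7618)

θ' = -0.2618 + -0.75·2.0 = -1.7618
R = v/ω = 1.5/-0.75 = -2.0000
x' = 4 + -2.0000·(sin -1.7618 − sin -0.2618) = 5.4460
y' = 2 − -2.0000·(cos -1.7618 − cos -0.2618) = -0.3115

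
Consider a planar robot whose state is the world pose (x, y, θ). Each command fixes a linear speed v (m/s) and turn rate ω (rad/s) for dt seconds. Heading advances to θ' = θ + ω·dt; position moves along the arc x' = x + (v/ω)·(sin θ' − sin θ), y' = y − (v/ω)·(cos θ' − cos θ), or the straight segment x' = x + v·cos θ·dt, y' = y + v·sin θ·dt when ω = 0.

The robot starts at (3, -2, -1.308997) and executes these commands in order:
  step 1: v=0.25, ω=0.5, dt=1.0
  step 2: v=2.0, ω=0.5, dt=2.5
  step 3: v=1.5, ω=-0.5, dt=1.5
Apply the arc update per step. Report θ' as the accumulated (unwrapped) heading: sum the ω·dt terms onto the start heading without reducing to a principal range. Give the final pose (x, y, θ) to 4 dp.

step 1: θ'=-0.8090 (R=0.5000) → pose (3.1212, -2.2157, -0.8090)
step 2: θ'=0.4410 (R=4.0000) → pose (7.7229, -3.0721, 0.4410)
step 3: θ'=-0.3090 (R=-3.0000) → pose (9.9158, -2.9272, -0.3090)

(9.9158, -2.9272, -0.3090)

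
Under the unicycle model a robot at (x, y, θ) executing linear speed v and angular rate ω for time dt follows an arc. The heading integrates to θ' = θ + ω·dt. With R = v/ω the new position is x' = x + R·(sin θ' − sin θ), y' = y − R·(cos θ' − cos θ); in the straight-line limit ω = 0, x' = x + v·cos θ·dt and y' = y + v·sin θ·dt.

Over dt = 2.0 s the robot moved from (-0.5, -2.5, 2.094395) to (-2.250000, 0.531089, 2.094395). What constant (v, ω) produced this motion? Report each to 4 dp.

v = 1.7500, ω = 0.0000

Δθ = 2.094395 − 2.094395 = 0.000000
ω = Δθ/dt = 0.000000/2.0 = 0.0000
ω = 0 → v = (Δx·cos θ + Δy·sin θ)/dt = 1.7500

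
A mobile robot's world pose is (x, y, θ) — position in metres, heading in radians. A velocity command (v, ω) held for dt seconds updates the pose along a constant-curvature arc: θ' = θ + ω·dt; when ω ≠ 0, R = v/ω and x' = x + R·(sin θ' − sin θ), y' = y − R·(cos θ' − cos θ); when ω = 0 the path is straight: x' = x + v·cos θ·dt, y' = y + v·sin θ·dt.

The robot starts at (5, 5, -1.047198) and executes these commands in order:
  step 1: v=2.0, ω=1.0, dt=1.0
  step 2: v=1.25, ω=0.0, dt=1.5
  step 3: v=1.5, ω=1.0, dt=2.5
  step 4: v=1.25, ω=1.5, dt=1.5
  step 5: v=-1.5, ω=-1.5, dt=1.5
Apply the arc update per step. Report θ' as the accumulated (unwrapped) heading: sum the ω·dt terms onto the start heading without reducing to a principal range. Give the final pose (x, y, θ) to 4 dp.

(9.8074, 6.6972, 2.4528)

step 1: θ'=-0.0472 (R=2.0000) → pose (6.6377, 4.0022, -0.0472)
step 2: θ'=-0.0472 (straight) → pose (8.5106, 3.9138, -0.0472)
step 3: θ'=2.4528 (R=1.5000) → pose (9.5348, 6.5701, 2.4528)
step 4: θ'=4.7028 (R=0.8333) → pose (8.1718, 5.9348, 4.7028)
step 5: θ'=2.4528 (R=1.0000) → pose (9.8074, 6.6972, 2.4528)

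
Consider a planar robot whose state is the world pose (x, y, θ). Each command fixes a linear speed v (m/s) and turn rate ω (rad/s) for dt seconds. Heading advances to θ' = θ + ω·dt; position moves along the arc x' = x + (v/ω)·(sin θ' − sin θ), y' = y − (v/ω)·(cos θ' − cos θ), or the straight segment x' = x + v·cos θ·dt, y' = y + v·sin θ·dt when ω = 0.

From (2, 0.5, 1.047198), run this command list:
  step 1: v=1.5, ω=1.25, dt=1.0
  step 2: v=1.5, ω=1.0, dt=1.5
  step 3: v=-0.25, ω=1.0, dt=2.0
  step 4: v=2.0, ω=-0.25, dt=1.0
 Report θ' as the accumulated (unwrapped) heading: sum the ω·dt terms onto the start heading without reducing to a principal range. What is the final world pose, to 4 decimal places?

(1.4203, 1.3646, 5.5472)

step 1: θ'=2.2972 (R=1.2000) → pose (1.8579, 1.8970, 2.2972)
step 2: θ'=3.7972 (R=1.5000) → pose (-0.1780, 2.0898, 3.7972)
step 3: θ'=5.7972 (R=-0.2500) → pose (-0.2136, 2.5090, 5.7972)
step 4: θ'=5.5472 (R=-8.0000) → pose (1.4203, 1.3646, 5.5472)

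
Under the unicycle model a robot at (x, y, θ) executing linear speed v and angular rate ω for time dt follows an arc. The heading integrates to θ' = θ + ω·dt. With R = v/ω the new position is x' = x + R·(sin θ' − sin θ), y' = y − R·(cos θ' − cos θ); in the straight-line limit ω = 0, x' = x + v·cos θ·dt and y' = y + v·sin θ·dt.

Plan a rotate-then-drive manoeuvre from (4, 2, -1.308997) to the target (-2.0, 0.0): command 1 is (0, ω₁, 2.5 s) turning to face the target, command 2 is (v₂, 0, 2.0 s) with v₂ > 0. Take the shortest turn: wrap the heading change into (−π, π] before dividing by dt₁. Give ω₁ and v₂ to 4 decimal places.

heading to target = atan2(0−2, -2−4) = -2.8198
Δθ = wrap(-2.8198 − -1.3090) = -1.5108; ω₁ = Δθ/dt₁ = -0.6043
distance = √((-2−4)² + (0−2)²) = 6.3246; v₂ = distance/dt₂ = 3.1623

ω₁ = -0.6043, v₂ = 3.1623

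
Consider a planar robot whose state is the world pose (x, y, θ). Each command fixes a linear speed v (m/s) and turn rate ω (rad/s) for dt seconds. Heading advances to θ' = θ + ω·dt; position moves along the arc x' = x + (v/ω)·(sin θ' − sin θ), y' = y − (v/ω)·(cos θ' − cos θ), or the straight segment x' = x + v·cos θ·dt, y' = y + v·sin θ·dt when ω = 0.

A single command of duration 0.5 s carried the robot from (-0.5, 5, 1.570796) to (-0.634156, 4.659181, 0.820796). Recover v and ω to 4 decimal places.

Δθ = 0.820796 − 1.570796 = -0.750000
ω = Δθ/dt = -0.750000/0.5 = -1.5000
R = −Δy/(cos θ' − cos θ) = 0.5000
v = R·ω = 0.5000·-1.5000 = -0.7500

v = -0.7500, ω = -1.5000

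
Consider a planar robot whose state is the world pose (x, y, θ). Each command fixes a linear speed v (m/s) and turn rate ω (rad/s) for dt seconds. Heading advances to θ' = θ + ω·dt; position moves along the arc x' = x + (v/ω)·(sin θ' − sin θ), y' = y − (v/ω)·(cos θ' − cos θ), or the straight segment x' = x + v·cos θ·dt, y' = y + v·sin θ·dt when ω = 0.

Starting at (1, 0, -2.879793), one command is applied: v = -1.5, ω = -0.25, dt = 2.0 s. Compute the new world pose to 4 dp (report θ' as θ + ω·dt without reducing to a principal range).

θ' = -2.8798 + -0.25·2.0 = -3.3798
R = v/ω = -1.5/-0.25 = 6.0000
x' = 1 + 6.0000·(sin -3.3798 − sin -2.8798) = 3.9686
y' = 0 − 6.0000·(cos -3.3798 − cos -2.8798) = 0.0350

(3.9686, 0.0350, -3.3798)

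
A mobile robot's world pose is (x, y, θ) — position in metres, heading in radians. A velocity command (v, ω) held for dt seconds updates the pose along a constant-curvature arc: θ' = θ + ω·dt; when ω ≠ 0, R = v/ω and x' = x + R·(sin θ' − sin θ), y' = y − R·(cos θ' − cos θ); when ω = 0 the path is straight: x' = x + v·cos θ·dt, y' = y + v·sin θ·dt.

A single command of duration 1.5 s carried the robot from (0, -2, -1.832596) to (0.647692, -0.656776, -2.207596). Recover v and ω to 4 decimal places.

Δθ = -2.207596 − -1.832596 = -0.375000
ω = Δθ/dt = -0.375000/1.5 = -0.2500
R = −Δy/(cos θ' − cos θ) = 4.0000
v = R·ω = 4.0000·-0.2500 = -1.0000

v = -1.0000, ω = -0.2500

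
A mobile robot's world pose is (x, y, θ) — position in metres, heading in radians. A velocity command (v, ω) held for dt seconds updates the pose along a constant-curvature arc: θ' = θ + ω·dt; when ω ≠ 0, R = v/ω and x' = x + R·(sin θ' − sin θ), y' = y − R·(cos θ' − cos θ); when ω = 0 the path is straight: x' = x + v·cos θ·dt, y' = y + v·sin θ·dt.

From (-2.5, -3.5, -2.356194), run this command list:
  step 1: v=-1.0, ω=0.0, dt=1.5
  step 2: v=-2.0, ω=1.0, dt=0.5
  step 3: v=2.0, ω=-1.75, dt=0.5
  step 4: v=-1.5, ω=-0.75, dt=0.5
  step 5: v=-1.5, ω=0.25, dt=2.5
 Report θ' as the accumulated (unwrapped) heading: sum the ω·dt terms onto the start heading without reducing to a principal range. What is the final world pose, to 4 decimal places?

step 1: θ'=-2.3562 (straight) → pose (-1.4393, -2.4393, -2.3562)
step 2: θ'=-1.8562 (R=-2.0000) → pose (-0.9345, -1.5882, -1.8562)
step 3: θ'=-2.7312 (R=-1.1429) → pose (-1.5751, -2.3144, -2.7312)
step 4: θ'=-3.1062 (R=2.0000) → pose (-0.8479, -2.1496, -3.1062)
step 5: θ'=-2.4812 (R=-6.0000) → pose (2.6203, -0.8918, -2.4812)

(2.6203, -0.8918, -2.4812)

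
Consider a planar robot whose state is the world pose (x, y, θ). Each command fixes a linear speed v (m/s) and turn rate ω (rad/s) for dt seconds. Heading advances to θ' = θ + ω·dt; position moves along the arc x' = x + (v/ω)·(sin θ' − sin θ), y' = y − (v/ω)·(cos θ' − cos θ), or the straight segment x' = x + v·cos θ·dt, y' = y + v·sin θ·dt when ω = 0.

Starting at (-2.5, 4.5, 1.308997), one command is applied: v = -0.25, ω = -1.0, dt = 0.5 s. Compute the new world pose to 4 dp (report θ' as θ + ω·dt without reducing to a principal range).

(-2.5606, 4.3921, 0.8090)

θ' = 1.3090 + -1.0·0.5 = 0.8090
R = v/ω = -0.25/-1.0 = 0.2500
x' = -2.5 + 0.2500·(sin 0.8090 − sin 1.3090) = -2.5606
y' = 4.5 − 0.2500·(cos 0.8090 − cos 1.3090) = 4.3921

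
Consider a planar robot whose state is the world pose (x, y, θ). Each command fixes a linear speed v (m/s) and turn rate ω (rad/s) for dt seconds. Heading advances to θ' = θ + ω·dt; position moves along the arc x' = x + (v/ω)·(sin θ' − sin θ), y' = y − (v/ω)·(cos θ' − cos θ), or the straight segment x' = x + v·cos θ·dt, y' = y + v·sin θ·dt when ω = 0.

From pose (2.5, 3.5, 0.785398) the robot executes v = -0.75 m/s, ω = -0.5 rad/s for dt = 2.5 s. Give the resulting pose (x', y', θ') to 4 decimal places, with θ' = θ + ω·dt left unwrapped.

(0.7672, 3.2197, -0.4646)

θ' = 0.7854 + -0.5·2.5 = -0.4646
R = v/ω = -0.75/-0.5 = 1.5000
x' = 2.5 + 1.5000·(sin -0.4646 − sin 0.7854) = 0.7672
y' = 3.5 − 1.5000·(cos -0.4646 − cos 0.7854) = 3.2197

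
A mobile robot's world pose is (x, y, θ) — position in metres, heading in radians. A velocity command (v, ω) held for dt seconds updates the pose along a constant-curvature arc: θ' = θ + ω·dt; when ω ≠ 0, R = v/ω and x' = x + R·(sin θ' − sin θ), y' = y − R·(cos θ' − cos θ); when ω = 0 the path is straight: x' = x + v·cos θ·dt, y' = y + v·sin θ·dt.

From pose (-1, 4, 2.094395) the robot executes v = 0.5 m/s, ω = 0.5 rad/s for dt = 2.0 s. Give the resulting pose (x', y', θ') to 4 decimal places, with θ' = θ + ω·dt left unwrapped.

θ' = 2.0944 + 0.5·2.0 = 3.0944
R = v/ω = 0.5/0.5 = 1.0000
x' = -1 + 1.0000·(sin 3.0944 − sin 2.0944) = -1.8188
y' = 4 − 1.0000·(cos 3.0944 − cos 2.0944) = 4.4989

(-1.8188, 4.4989, 3.0944)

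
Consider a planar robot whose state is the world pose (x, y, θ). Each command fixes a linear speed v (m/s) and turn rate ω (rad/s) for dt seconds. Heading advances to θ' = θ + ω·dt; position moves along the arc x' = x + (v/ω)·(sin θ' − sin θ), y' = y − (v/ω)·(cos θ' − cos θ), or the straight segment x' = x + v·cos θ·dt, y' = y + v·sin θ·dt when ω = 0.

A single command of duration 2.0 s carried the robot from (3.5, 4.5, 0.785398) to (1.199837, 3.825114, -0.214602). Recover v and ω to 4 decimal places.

Δθ = -0.214602 − 0.785398 = -1.000000
ω = Δθ/dt = -1.000000/2.0 = -0.5000
R = Δx/(sin θ' − sin θ) = 2.5000
v = R·ω = 2.5000·-0.5000 = -1.2500

v = -1.2500, ω = -0.5000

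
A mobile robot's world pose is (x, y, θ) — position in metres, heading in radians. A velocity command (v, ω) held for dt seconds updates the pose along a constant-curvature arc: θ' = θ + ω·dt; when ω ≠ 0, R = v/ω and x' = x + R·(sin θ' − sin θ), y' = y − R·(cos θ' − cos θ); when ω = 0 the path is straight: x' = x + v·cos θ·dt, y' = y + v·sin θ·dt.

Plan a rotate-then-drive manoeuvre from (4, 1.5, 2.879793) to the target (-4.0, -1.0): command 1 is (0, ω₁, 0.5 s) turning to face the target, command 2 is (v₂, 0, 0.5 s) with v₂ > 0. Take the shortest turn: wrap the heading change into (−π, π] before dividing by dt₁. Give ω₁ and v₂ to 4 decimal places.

heading to target = atan2(-1−1.5, -4−4) = -2.8387
Δθ = wrap(-2.8387 − 2.8798) = 0.5647; ω₁ = Δθ/dt₁ = 1.1294
distance = √((-4−4)² + (-1−1.5)²) = 8.3815; v₂ = distance/dt₂ = 16.7631

ω₁ = 1.1294, v₂ = 16.7631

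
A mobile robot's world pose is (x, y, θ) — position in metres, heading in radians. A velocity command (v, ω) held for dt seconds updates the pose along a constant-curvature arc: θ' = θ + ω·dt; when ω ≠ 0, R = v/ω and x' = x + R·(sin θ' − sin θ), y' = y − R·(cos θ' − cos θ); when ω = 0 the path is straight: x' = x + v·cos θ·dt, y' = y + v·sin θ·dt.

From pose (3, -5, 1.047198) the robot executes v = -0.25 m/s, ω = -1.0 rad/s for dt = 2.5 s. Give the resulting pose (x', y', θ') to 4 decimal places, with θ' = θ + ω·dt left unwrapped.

θ' = 1.0472 + -1.0·2.5 = -1.4528
R = v/ω = -0.25/-1.0 = 0.2500
x' = 3 + 0.2500·(sin -1.4528 − sin 1.0472) = 2.5352
y' = -5 − 0.2500·(cos -1.4528 − cos 1.0472) = -4.9044

(2.5352, -4.9044, -1.4528)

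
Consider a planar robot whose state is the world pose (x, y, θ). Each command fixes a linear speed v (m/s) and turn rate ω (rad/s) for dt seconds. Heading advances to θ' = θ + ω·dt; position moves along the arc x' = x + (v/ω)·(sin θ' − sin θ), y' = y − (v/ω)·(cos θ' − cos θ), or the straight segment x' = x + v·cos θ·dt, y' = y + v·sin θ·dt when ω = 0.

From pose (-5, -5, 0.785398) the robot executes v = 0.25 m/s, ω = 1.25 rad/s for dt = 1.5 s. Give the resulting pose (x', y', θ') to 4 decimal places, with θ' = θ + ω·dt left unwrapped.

θ' = 0.7854 + 1.25·1.5 = 2.6604
R = v/ω = 0.25/1.25 = 0.2000
x' = -5 + 0.2000·(sin 2.6604 − sin 0.7854) = -5.0489
y' = -5 − 0.2000·(cos 2.6604 − cos 0.7854) = -4.6813

(-5.0489, -4.6813, 2.6604)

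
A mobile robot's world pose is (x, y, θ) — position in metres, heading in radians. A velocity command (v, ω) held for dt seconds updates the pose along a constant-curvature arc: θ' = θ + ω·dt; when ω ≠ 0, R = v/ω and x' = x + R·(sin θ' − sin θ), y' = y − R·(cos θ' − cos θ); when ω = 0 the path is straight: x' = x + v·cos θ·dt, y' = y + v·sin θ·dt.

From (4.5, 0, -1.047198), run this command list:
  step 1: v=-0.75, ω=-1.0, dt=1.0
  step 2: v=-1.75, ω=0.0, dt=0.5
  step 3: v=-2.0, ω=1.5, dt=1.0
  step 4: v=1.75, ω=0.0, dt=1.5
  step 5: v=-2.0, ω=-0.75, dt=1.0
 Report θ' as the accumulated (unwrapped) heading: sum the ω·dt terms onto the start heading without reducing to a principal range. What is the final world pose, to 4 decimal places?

(5.4548, 3.4376, -1.2972)

step 1: θ'=-2.0472 (R=0.7500) → pose (4.4830, 0.7189, -2.0472)
step 2: θ'=-2.0472 (straight) → pose (4.8843, 1.4965, -2.0472)
step 3: θ'=-0.5472 (R=-1.3333) → pose (4.3932, 3.2466, -0.5472)
step 4: θ'=-0.5472 (straight) → pose (6.6349, 1.8808, -0.5472)
step 5: θ'=-1.2972 (R=2.6667) → pose (5.4548, 3.4376, -1.2972)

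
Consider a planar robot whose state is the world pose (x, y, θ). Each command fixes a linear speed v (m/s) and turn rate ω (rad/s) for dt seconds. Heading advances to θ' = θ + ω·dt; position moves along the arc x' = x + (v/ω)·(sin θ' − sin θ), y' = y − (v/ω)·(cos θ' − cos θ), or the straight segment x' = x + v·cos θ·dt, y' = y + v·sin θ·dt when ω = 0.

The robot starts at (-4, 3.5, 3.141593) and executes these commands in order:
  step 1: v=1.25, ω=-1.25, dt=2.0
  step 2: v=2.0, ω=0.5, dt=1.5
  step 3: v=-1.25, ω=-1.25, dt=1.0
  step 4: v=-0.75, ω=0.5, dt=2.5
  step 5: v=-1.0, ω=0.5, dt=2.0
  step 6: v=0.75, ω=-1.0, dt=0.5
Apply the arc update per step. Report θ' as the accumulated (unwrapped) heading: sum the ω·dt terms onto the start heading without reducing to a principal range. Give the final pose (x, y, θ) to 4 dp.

step 1: θ'=0.6416 (R=-1.0000) → pose (-4.5985, 5.3011, 0.6416)
step 2: θ'=1.3916 (R=4.0000) → pose (-3.0564, 7.7927, 1.3916)
step 3: θ'=0.1416 (R=1.0000) → pose (-3.8993, 6.9810, 0.1416)
step 4: θ'=1.3916 (R=-1.5000) → pose (-5.1636, 5.7634, 1.3916)
step 5: θ'=2.3916 (R=-2.0000) → pose (-4.5589, 3.9435, 2.3916)
step 6: θ'=1.8916 (R=-0.7500) → pose (-4.7594, 4.2558, 1.8916)

(-4.7594, 4.2558, 1.8916)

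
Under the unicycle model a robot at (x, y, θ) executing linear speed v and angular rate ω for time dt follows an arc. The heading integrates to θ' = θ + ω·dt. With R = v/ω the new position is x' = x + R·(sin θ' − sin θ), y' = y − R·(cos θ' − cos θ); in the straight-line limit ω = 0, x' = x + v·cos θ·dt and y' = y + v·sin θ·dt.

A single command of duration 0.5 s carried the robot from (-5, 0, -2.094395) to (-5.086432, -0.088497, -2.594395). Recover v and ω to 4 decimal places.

v = 0.2500, ω = -1.0000

Δθ = -2.594395 − -2.094395 = -0.500000
ω = Δθ/dt = -0.500000/0.5 = -1.0000
R = −Δy/(cos θ' − cos θ) = -0.2500
v = R·ω = -0.2500·-1.0000 = 0.2500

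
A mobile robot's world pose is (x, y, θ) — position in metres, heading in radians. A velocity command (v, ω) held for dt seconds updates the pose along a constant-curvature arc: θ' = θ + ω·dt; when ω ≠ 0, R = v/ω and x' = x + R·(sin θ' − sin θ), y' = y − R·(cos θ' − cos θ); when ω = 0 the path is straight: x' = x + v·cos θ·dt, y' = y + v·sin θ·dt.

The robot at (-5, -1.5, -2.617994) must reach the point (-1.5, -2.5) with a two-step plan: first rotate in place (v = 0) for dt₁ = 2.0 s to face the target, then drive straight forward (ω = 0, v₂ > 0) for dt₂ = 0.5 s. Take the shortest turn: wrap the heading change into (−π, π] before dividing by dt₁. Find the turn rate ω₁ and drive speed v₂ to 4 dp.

heading to target = atan2(-2.5−-1.5, -1.5−-5) = -0.2783
Δθ = wrap(-0.2783 − -2.6180) = 2.3397; ω₁ = Δθ/dt₁ = 1.1698
distance = √((-1.5−-5)² + (-2.5−-1.5)²) = 3.6401; v₂ = distance/dt₂ = 7.2801

ω₁ = 1.1698, v₂ = 7.2801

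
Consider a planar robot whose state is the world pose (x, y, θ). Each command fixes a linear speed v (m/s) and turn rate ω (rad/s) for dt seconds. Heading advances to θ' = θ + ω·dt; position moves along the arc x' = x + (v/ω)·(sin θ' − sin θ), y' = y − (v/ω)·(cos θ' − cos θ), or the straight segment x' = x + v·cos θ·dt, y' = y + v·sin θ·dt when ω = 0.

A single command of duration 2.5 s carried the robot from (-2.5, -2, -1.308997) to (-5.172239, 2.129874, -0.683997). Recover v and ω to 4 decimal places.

Δθ = -0.683997 − -1.308997 = 0.625000
ω = Δθ/dt = 0.625000/2.5 = 0.2500
R = −Δy/(cos θ' − cos θ) = -8.0000
v = R·ω = -8.0000·0.2500 = -2.0000

v = -2.0000, ω = 0.2500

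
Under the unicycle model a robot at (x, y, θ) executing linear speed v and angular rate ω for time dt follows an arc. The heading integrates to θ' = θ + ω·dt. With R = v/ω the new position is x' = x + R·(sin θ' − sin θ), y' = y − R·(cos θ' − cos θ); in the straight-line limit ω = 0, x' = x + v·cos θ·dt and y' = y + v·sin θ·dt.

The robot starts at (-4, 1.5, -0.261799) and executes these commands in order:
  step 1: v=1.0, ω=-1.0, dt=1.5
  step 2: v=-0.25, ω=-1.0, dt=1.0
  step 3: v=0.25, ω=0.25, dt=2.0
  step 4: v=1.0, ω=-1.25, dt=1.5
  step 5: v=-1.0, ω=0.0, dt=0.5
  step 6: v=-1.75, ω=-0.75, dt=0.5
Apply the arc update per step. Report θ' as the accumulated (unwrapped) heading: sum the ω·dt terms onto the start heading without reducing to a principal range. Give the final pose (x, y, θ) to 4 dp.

(-4.2103, -0.9127, -4.5118)

step 1: θ'=-1.7618 (R=-1.0000) → pose (-3.2770, 0.3442, -1.7618)
step 2: θ'=-2.7618 (R=0.2500) → pose (-3.1242, 0.5290, -2.7618)
step 3: θ'=-2.2618 (R=1.0000) → pose (-3.5241, 0.2375, -2.2618)
step 4: θ'=-4.1368 (R=-0.8000) → pose (-4.8117, 0.3119, -4.1368)
step 5: θ'=-4.1368 (straight) → pose (-4.5395, -0.1075, -4.1368)
step 6: θ'=-4.5118 (R=2.3333) → pose (-4.2103, -0.9127, -4.5118)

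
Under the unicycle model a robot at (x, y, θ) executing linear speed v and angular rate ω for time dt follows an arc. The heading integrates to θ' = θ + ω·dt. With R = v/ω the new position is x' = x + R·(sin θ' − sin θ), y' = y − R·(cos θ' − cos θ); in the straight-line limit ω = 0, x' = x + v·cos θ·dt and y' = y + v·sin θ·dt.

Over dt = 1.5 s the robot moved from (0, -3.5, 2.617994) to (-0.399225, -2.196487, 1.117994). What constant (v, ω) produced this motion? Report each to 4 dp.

v = 1.0000, ω = -1.0000

Δθ = 1.117994 − 2.617994 = -1.500000
ω = Δθ/dt = -1.500000/1.5 = -1.0000
R = −Δy/(cos θ' − cos θ) = -1.0000
v = R·ω = -1.0000·-1.0000 = 1.0000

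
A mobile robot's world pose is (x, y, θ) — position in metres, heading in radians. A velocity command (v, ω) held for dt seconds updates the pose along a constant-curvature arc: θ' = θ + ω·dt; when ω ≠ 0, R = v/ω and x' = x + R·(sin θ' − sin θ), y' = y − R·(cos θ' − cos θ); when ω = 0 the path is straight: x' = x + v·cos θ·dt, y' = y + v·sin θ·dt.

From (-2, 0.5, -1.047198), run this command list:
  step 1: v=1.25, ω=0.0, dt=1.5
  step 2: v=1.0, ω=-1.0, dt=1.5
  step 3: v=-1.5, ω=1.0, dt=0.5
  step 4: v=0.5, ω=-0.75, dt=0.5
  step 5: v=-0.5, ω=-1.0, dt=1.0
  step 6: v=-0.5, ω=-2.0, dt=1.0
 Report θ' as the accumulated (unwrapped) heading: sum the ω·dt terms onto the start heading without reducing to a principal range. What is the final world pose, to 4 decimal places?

step 1: θ'=-1.0472 (straight) → pose (-1.0625, -1.1238, -1.0472)
step 2: θ'=-2.5472 (R=-1.0000) → pose (-1.3685, -2.4523, -2.5472)
step 3: θ'=-2.0472 (R=-1.5000) → pose (-0.8756, -1.8974, -2.0472)
step 4: θ'=-2.4222 (R=-0.6667) → pose (-1.0287, -2.0932, -2.4222)
step 5: θ'=-3.4222 (R=0.5000) → pose (-0.5608, -1.9888, -3.4222)
step 6: θ'=-5.4222 (R=0.2500) → pose (-0.4404, -2.3920, -5.4222)

(-0.4404, -2.3920, -5.4222)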